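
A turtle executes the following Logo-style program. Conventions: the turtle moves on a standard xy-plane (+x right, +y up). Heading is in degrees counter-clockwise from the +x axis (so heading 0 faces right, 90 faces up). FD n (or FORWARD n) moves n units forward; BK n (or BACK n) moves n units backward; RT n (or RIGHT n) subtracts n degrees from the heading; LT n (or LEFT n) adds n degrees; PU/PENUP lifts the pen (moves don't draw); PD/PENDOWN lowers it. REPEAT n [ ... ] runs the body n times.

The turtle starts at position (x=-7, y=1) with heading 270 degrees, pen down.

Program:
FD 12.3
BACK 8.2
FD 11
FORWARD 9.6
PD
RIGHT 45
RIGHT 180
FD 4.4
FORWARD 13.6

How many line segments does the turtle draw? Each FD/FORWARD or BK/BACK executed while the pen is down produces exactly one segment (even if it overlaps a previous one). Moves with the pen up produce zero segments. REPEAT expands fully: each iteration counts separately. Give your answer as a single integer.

Executing turtle program step by step:
Start: pos=(-7,1), heading=270, pen down
FD 12.3: (-7,1) -> (-7,-11.3) [heading=270, draw]
BK 8.2: (-7,-11.3) -> (-7,-3.1) [heading=270, draw]
FD 11: (-7,-3.1) -> (-7,-14.1) [heading=270, draw]
FD 9.6: (-7,-14.1) -> (-7,-23.7) [heading=270, draw]
PD: pen down
RT 45: heading 270 -> 225
RT 180: heading 225 -> 45
FD 4.4: (-7,-23.7) -> (-3.889,-20.589) [heading=45, draw]
FD 13.6: (-3.889,-20.589) -> (5.728,-10.972) [heading=45, draw]
Final: pos=(5.728,-10.972), heading=45, 6 segment(s) drawn
Segments drawn: 6

Answer: 6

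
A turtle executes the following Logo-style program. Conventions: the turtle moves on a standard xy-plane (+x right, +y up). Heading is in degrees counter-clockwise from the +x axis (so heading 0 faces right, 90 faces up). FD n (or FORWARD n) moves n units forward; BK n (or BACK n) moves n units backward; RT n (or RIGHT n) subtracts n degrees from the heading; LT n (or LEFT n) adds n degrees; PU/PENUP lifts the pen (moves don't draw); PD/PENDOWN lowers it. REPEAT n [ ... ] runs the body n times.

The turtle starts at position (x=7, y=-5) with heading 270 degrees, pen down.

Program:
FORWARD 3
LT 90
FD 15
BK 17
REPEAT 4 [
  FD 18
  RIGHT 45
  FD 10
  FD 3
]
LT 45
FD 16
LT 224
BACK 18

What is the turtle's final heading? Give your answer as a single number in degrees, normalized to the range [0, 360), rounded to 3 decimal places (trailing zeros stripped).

Answer: 89

Derivation:
Executing turtle program step by step:
Start: pos=(7,-5), heading=270, pen down
FD 3: (7,-5) -> (7,-8) [heading=270, draw]
LT 90: heading 270 -> 0
FD 15: (7,-8) -> (22,-8) [heading=0, draw]
BK 17: (22,-8) -> (5,-8) [heading=0, draw]
REPEAT 4 [
  -- iteration 1/4 --
  FD 18: (5,-8) -> (23,-8) [heading=0, draw]
  RT 45: heading 0 -> 315
  FD 10: (23,-8) -> (30.071,-15.071) [heading=315, draw]
  FD 3: (30.071,-15.071) -> (32.192,-17.192) [heading=315, draw]
  -- iteration 2/4 --
  FD 18: (32.192,-17.192) -> (44.92,-29.92) [heading=315, draw]
  RT 45: heading 315 -> 270
  FD 10: (44.92,-29.92) -> (44.92,-39.92) [heading=270, draw]
  FD 3: (44.92,-39.92) -> (44.92,-42.92) [heading=270, draw]
  -- iteration 3/4 --
  FD 18: (44.92,-42.92) -> (44.92,-60.92) [heading=270, draw]
  RT 45: heading 270 -> 225
  FD 10: (44.92,-60.92) -> (37.849,-67.991) [heading=225, draw]
  FD 3: (37.849,-67.991) -> (35.728,-70.113) [heading=225, draw]
  -- iteration 4/4 --
  FD 18: (35.728,-70.113) -> (23,-82.841) [heading=225, draw]
  RT 45: heading 225 -> 180
  FD 10: (23,-82.841) -> (13,-82.841) [heading=180, draw]
  FD 3: (13,-82.841) -> (10,-82.841) [heading=180, draw]
]
LT 45: heading 180 -> 225
FD 16: (10,-82.841) -> (-1.314,-94.154) [heading=225, draw]
LT 224: heading 225 -> 89
BK 18: (-1.314,-94.154) -> (-1.628,-112.152) [heading=89, draw]
Final: pos=(-1.628,-112.152), heading=89, 17 segment(s) drawn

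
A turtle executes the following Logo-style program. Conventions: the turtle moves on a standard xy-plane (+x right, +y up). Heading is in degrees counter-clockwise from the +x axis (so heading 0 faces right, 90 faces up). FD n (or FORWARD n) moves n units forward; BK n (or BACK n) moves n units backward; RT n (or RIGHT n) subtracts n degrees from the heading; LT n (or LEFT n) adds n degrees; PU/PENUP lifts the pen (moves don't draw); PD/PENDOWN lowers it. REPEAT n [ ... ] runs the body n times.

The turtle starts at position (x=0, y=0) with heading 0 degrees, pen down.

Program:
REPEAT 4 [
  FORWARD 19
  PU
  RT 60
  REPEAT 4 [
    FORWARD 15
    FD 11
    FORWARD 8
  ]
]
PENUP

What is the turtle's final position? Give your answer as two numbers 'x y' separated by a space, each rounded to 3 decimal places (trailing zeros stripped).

Executing turtle program step by step:
Start: pos=(0,0), heading=0, pen down
REPEAT 4 [
  -- iteration 1/4 --
  FD 19: (0,0) -> (19,0) [heading=0, draw]
  PU: pen up
  RT 60: heading 0 -> 300
  REPEAT 4 [
    -- iteration 1/4 --
    FD 15: (19,0) -> (26.5,-12.99) [heading=300, move]
    FD 11: (26.5,-12.99) -> (32,-22.517) [heading=300, move]
    FD 8: (32,-22.517) -> (36,-29.445) [heading=300, move]
    -- iteration 2/4 --
    FD 15: (36,-29.445) -> (43.5,-42.435) [heading=300, move]
    FD 11: (43.5,-42.435) -> (49,-51.962) [heading=300, move]
    FD 8: (49,-51.962) -> (53,-58.89) [heading=300, move]
    -- iteration 3/4 --
    FD 15: (53,-58.89) -> (60.5,-71.88) [heading=300, move]
    FD 11: (60.5,-71.88) -> (66,-81.406) [heading=300, move]
    FD 8: (66,-81.406) -> (70,-88.335) [heading=300, move]
    -- iteration 4/4 --
    FD 15: (70,-88.335) -> (77.5,-101.325) [heading=300, move]
    FD 11: (77.5,-101.325) -> (83,-110.851) [heading=300, move]
    FD 8: (83,-110.851) -> (87,-117.779) [heading=300, move]
  ]
  -- iteration 2/4 --
  FD 19: (87,-117.779) -> (96.5,-134.234) [heading=300, move]
  PU: pen up
  RT 60: heading 300 -> 240
  REPEAT 4 [
    -- iteration 1/4 --
    FD 15: (96.5,-134.234) -> (89,-147.224) [heading=240, move]
    FD 11: (89,-147.224) -> (83.5,-156.751) [heading=240, move]
    FD 8: (83.5,-156.751) -> (79.5,-163.679) [heading=240, move]
    -- iteration 2/4 --
    FD 15: (79.5,-163.679) -> (72,-176.669) [heading=240, move]
    FD 11: (72,-176.669) -> (66.5,-186.195) [heading=240, move]
    FD 8: (66.5,-186.195) -> (62.5,-193.124) [heading=240, move]
    -- iteration 3/4 --
    FD 15: (62.5,-193.124) -> (55,-206.114) [heading=240, move]
    FD 11: (55,-206.114) -> (49.5,-215.64) [heading=240, move]
    FD 8: (49.5,-215.64) -> (45.5,-222.569) [heading=240, move]
    -- iteration 4/4 --
    FD 15: (45.5,-222.569) -> (38,-235.559) [heading=240, move]
    FD 11: (38,-235.559) -> (32.5,-245.085) [heading=240, move]
    FD 8: (32.5,-245.085) -> (28.5,-252.013) [heading=240, move]
  ]
  -- iteration 3/4 --
  FD 19: (28.5,-252.013) -> (19,-268.468) [heading=240, move]
  PU: pen up
  RT 60: heading 240 -> 180
  REPEAT 4 [
    -- iteration 1/4 --
    FD 15: (19,-268.468) -> (4,-268.468) [heading=180, move]
    FD 11: (4,-268.468) -> (-7,-268.468) [heading=180, move]
    FD 8: (-7,-268.468) -> (-15,-268.468) [heading=180, move]
    -- iteration 2/4 --
    FD 15: (-15,-268.468) -> (-30,-268.468) [heading=180, move]
    FD 11: (-30,-268.468) -> (-41,-268.468) [heading=180, move]
    FD 8: (-41,-268.468) -> (-49,-268.468) [heading=180, move]
    -- iteration 3/4 --
    FD 15: (-49,-268.468) -> (-64,-268.468) [heading=180, move]
    FD 11: (-64,-268.468) -> (-75,-268.468) [heading=180, move]
    FD 8: (-75,-268.468) -> (-83,-268.468) [heading=180, move]
    -- iteration 4/4 --
    FD 15: (-83,-268.468) -> (-98,-268.468) [heading=180, move]
    FD 11: (-98,-268.468) -> (-109,-268.468) [heading=180, move]
    FD 8: (-109,-268.468) -> (-117,-268.468) [heading=180, move]
  ]
  -- iteration 4/4 --
  FD 19: (-117,-268.468) -> (-136,-268.468) [heading=180, move]
  PU: pen up
  RT 60: heading 180 -> 120
  REPEAT 4 [
    -- iteration 1/4 --
    FD 15: (-136,-268.468) -> (-143.5,-255.477) [heading=120, move]
    FD 11: (-143.5,-255.477) -> (-149,-245.951) [heading=120, move]
    FD 8: (-149,-245.951) -> (-153,-239.023) [heading=120, move]
    -- iteration 2/4 --
    FD 15: (-153,-239.023) -> (-160.5,-226.033) [heading=120, move]
    FD 11: (-160.5,-226.033) -> (-166,-216.506) [heading=120, move]
    FD 8: (-166,-216.506) -> (-170,-209.578) [heading=120, move]
    -- iteration 3/4 --
    FD 15: (-170,-209.578) -> (-177.5,-196.588) [heading=120, move]
    FD 11: (-177.5,-196.588) -> (-183,-187.061) [heading=120, move]
    FD 8: (-183,-187.061) -> (-187,-180.133) [heading=120, move]
    -- iteration 4/4 --
    FD 15: (-187,-180.133) -> (-194.5,-167.143) [heading=120, move]
    FD 11: (-194.5,-167.143) -> (-200,-157.617) [heading=120, move]
    FD 8: (-200,-157.617) -> (-204,-150.688) [heading=120, move]
  ]
]
PU: pen up
Final: pos=(-204,-150.688), heading=120, 1 segment(s) drawn

Answer: -204 -150.688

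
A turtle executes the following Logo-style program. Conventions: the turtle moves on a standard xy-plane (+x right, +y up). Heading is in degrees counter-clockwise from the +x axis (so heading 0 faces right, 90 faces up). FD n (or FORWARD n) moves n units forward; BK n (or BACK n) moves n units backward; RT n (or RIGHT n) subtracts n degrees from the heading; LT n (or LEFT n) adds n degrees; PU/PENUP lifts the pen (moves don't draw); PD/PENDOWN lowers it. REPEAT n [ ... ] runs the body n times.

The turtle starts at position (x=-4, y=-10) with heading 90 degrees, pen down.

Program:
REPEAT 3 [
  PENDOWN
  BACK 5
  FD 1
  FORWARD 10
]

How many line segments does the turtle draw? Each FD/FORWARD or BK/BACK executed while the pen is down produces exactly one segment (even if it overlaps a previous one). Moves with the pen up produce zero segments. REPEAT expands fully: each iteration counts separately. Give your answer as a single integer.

Executing turtle program step by step:
Start: pos=(-4,-10), heading=90, pen down
REPEAT 3 [
  -- iteration 1/3 --
  PD: pen down
  BK 5: (-4,-10) -> (-4,-15) [heading=90, draw]
  FD 1: (-4,-15) -> (-4,-14) [heading=90, draw]
  FD 10: (-4,-14) -> (-4,-4) [heading=90, draw]
  -- iteration 2/3 --
  PD: pen down
  BK 5: (-4,-4) -> (-4,-9) [heading=90, draw]
  FD 1: (-4,-9) -> (-4,-8) [heading=90, draw]
  FD 10: (-4,-8) -> (-4,2) [heading=90, draw]
  -- iteration 3/3 --
  PD: pen down
  BK 5: (-4,2) -> (-4,-3) [heading=90, draw]
  FD 1: (-4,-3) -> (-4,-2) [heading=90, draw]
  FD 10: (-4,-2) -> (-4,8) [heading=90, draw]
]
Final: pos=(-4,8), heading=90, 9 segment(s) drawn
Segments drawn: 9

Answer: 9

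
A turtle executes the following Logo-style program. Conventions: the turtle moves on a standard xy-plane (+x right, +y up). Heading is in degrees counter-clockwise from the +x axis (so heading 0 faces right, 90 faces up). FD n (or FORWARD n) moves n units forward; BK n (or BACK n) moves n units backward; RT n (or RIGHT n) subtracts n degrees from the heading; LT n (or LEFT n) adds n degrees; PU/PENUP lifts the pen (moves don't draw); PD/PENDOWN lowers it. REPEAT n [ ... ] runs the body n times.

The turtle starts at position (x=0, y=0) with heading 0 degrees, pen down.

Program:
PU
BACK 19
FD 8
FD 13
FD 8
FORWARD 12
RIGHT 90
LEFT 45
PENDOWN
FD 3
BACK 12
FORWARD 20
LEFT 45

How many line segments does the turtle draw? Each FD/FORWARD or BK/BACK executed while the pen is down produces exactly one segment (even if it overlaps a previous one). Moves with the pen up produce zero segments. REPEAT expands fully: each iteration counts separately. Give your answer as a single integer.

Executing turtle program step by step:
Start: pos=(0,0), heading=0, pen down
PU: pen up
BK 19: (0,0) -> (-19,0) [heading=0, move]
FD 8: (-19,0) -> (-11,0) [heading=0, move]
FD 13: (-11,0) -> (2,0) [heading=0, move]
FD 8: (2,0) -> (10,0) [heading=0, move]
FD 12: (10,0) -> (22,0) [heading=0, move]
RT 90: heading 0 -> 270
LT 45: heading 270 -> 315
PD: pen down
FD 3: (22,0) -> (24.121,-2.121) [heading=315, draw]
BK 12: (24.121,-2.121) -> (15.636,6.364) [heading=315, draw]
FD 20: (15.636,6.364) -> (29.778,-7.778) [heading=315, draw]
LT 45: heading 315 -> 0
Final: pos=(29.778,-7.778), heading=0, 3 segment(s) drawn
Segments drawn: 3

Answer: 3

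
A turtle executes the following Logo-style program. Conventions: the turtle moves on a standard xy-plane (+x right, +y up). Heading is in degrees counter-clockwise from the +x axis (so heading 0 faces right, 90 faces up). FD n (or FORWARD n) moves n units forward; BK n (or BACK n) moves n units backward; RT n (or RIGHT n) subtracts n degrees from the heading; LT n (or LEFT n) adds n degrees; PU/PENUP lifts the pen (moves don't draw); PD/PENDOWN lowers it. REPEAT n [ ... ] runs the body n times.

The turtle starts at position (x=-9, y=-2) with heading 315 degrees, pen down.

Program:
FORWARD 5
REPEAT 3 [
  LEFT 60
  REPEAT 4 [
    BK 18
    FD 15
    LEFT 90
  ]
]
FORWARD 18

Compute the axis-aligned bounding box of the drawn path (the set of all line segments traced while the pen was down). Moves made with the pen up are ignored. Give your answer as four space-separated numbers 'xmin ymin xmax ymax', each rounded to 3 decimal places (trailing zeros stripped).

Answer: -22.851 -23.699 11.146 8.953

Derivation:
Executing turtle program step by step:
Start: pos=(-9,-2), heading=315, pen down
FD 5: (-9,-2) -> (-5.464,-5.536) [heading=315, draw]
REPEAT 3 [
  -- iteration 1/3 --
  LT 60: heading 315 -> 15
  REPEAT 4 [
    -- iteration 1/4 --
    BK 18: (-5.464,-5.536) -> (-22.851,-10.194) [heading=15, draw]
    FD 15: (-22.851,-10.194) -> (-8.362,-6.312) [heading=15, draw]
    LT 90: heading 15 -> 105
    -- iteration 2/4 --
    BK 18: (-8.362,-6.312) -> (-3.704,-23.699) [heading=105, draw]
    FD 15: (-3.704,-23.699) -> (-7.586,-9.21) [heading=105, draw]
    LT 90: heading 105 -> 195
    -- iteration 3/4 --
    BK 18: (-7.586,-9.21) -> (9.801,-4.551) [heading=195, draw]
    FD 15: (9.801,-4.551) -> (-4.688,-8.433) [heading=195, draw]
    LT 90: heading 195 -> 285
    -- iteration 4/4 --
    BK 18: (-4.688,-8.433) -> (-9.347,8.953) [heading=285, draw]
    FD 15: (-9.347,8.953) -> (-5.464,-5.536) [heading=285, draw]
    LT 90: heading 285 -> 15
  ]
  -- iteration 2/3 --
  LT 60: heading 15 -> 75
  REPEAT 4 [
    -- iteration 1/4 --
    BK 18: (-5.464,-5.536) -> (-10.123,-22.922) [heading=75, draw]
    FD 15: (-10.123,-22.922) -> (-6.241,-8.433) [heading=75, draw]
    LT 90: heading 75 -> 165
    -- iteration 2/4 --
    BK 18: (-6.241,-8.433) -> (11.146,-13.092) [heading=165, draw]
    FD 15: (11.146,-13.092) -> (-3.343,-9.21) [heading=165, draw]
    LT 90: heading 165 -> 255
    -- iteration 3/4 --
    BK 18: (-3.343,-9.21) -> (1.316,8.177) [heading=255, draw]
    FD 15: (1.316,8.177) -> (-2.567,-6.312) [heading=255, draw]
    LT 90: heading 255 -> 345
    -- iteration 4/4 --
    BK 18: (-2.567,-6.312) -> (-19.953,-1.653) [heading=345, draw]
    FD 15: (-19.953,-1.653) -> (-5.464,-5.536) [heading=345, draw]
    LT 90: heading 345 -> 75
  ]
  -- iteration 3/3 --
  LT 60: heading 75 -> 135
  REPEAT 4 [
    -- iteration 1/4 --
    BK 18: (-5.464,-5.536) -> (7.263,-18.263) [heading=135, draw]
    FD 15: (7.263,-18.263) -> (-3.343,-7.657) [heading=135, draw]
    LT 90: heading 135 -> 225
    -- iteration 2/4 --
    BK 18: (-3.343,-7.657) -> (9.385,5.071) [heading=225, draw]
    FD 15: (9.385,5.071) -> (-1.222,-5.536) [heading=225, draw]
    LT 90: heading 225 -> 315
    -- iteration 3/4 --
    BK 18: (-1.222,-5.536) -> (-13.95,7.192) [heading=315, draw]
    FD 15: (-13.95,7.192) -> (-3.343,-3.414) [heading=315, draw]
    LT 90: heading 315 -> 45
    -- iteration 4/4 --
    BK 18: (-3.343,-3.414) -> (-16.071,-16.142) [heading=45, draw]
    FD 15: (-16.071,-16.142) -> (-5.464,-5.536) [heading=45, draw]
    LT 90: heading 45 -> 135
  ]
]
FD 18: (-5.464,-5.536) -> (-18.192,7.192) [heading=135, draw]
Final: pos=(-18.192,7.192), heading=135, 26 segment(s) drawn

Segment endpoints: x in {-22.851, -19.953, -18.192, -16.071, -13.95, -10.123, -9.347, -9, -8.362, -7.586, -6.241, -5.464, -5.464, -5.464, -4.688, -3.704, -3.343, -3.343, -3.343, -2.567, -1.222, 1.316, 7.263, 9.385, 9.801, 11.146}, y in {-23.699, -22.922, -18.263, -16.142, -13.092, -10.194, -9.21, -9.21, -8.433, -8.433, -7.657, -6.312, -5.536, -5.536, -5.536, -5.536, -5.536, -4.551, -3.414, -2, -1.653, 5.071, 7.192, 7.192, 8.177, 8.953}
xmin=-22.851, ymin=-23.699, xmax=11.146, ymax=8.953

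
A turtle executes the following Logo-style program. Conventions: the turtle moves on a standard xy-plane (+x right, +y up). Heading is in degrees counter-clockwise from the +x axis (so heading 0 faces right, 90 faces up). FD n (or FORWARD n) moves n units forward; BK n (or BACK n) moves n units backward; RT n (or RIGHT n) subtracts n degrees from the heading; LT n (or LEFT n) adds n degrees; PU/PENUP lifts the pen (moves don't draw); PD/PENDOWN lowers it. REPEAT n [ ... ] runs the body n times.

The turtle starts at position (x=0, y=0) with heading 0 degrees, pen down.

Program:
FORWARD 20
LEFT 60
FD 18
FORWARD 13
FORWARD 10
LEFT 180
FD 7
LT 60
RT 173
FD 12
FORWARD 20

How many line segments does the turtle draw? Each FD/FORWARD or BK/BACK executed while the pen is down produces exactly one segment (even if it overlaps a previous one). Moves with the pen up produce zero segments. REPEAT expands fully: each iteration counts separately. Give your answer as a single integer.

Answer: 7

Derivation:
Executing turtle program step by step:
Start: pos=(0,0), heading=0, pen down
FD 20: (0,0) -> (20,0) [heading=0, draw]
LT 60: heading 0 -> 60
FD 18: (20,0) -> (29,15.588) [heading=60, draw]
FD 13: (29,15.588) -> (35.5,26.847) [heading=60, draw]
FD 10: (35.5,26.847) -> (40.5,35.507) [heading=60, draw]
LT 180: heading 60 -> 240
FD 7: (40.5,35.507) -> (37,29.445) [heading=240, draw]
LT 60: heading 240 -> 300
RT 173: heading 300 -> 127
FD 12: (37,29.445) -> (29.778,39.028) [heading=127, draw]
FD 20: (29.778,39.028) -> (17.742,55.001) [heading=127, draw]
Final: pos=(17.742,55.001), heading=127, 7 segment(s) drawn
Segments drawn: 7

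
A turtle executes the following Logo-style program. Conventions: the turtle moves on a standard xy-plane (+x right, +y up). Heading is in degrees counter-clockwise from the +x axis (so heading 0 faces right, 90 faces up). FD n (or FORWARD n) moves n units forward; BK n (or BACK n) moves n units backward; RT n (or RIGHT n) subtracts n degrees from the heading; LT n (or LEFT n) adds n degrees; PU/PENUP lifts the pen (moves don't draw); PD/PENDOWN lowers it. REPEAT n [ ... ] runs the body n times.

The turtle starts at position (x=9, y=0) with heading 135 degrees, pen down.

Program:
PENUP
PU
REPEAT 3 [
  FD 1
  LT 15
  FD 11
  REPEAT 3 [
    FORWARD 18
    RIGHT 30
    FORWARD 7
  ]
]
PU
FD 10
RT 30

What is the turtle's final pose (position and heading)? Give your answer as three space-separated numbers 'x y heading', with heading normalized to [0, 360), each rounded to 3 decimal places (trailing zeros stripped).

Answer: 94.888 67.725 240

Derivation:
Executing turtle program step by step:
Start: pos=(9,0), heading=135, pen down
PU: pen up
PU: pen up
REPEAT 3 [
  -- iteration 1/3 --
  FD 1: (9,0) -> (8.293,0.707) [heading=135, move]
  LT 15: heading 135 -> 150
  FD 11: (8.293,0.707) -> (-1.233,6.207) [heading=150, move]
  REPEAT 3 [
    -- iteration 1/3 --
    FD 18: (-1.233,6.207) -> (-16.822,15.207) [heading=150, move]
    RT 30: heading 150 -> 120
    FD 7: (-16.822,15.207) -> (-20.322,21.269) [heading=120, move]
    -- iteration 2/3 --
    FD 18: (-20.322,21.269) -> (-29.322,36.858) [heading=120, move]
    RT 30: heading 120 -> 90
    FD 7: (-29.322,36.858) -> (-29.322,43.858) [heading=90, move]
    -- iteration 3/3 --
    FD 18: (-29.322,43.858) -> (-29.322,61.858) [heading=90, move]
    RT 30: heading 90 -> 60
    FD 7: (-29.322,61.858) -> (-25.822,67.92) [heading=60, move]
  ]
  -- iteration 2/3 --
  FD 1: (-25.822,67.92) -> (-25.322,68.786) [heading=60, move]
  LT 15: heading 60 -> 75
  FD 11: (-25.322,68.786) -> (-22.475,79.411) [heading=75, move]
  REPEAT 3 [
    -- iteration 1/3 --
    FD 18: (-22.475,79.411) -> (-17.816,96.798) [heading=75, move]
    RT 30: heading 75 -> 45
    FD 7: (-17.816,96.798) -> (-12.866,101.748) [heading=45, move]
    -- iteration 2/3 --
    FD 18: (-12.866,101.748) -> (-0.138,114.475) [heading=45, move]
    RT 30: heading 45 -> 15
    FD 7: (-0.138,114.475) -> (6.623,116.287) [heading=15, move]
    -- iteration 3/3 --
    FD 18: (6.623,116.287) -> (24.01,120.946) [heading=15, move]
    RT 30: heading 15 -> 345
    FD 7: (24.01,120.946) -> (30.771,119.134) [heading=345, move]
  ]
  -- iteration 3/3 --
  FD 1: (30.771,119.134) -> (31.737,118.875) [heading=345, move]
  LT 15: heading 345 -> 0
  FD 11: (31.737,118.875) -> (42.737,118.875) [heading=0, move]
  REPEAT 3 [
    -- iteration 1/3 --
    FD 18: (42.737,118.875) -> (60.737,118.875) [heading=0, move]
    RT 30: heading 0 -> 330
    FD 7: (60.737,118.875) -> (66.799,115.375) [heading=330, move]
    -- iteration 2/3 --
    FD 18: (66.799,115.375) -> (82.388,106.375) [heading=330, move]
    RT 30: heading 330 -> 300
    FD 7: (82.388,106.375) -> (85.888,100.313) [heading=300, move]
    -- iteration 3/3 --
    FD 18: (85.888,100.313) -> (94.888,84.725) [heading=300, move]
    RT 30: heading 300 -> 270
    FD 7: (94.888,84.725) -> (94.888,77.725) [heading=270, move]
  ]
]
PU: pen up
FD 10: (94.888,77.725) -> (94.888,67.725) [heading=270, move]
RT 30: heading 270 -> 240
Final: pos=(94.888,67.725), heading=240, 0 segment(s) drawn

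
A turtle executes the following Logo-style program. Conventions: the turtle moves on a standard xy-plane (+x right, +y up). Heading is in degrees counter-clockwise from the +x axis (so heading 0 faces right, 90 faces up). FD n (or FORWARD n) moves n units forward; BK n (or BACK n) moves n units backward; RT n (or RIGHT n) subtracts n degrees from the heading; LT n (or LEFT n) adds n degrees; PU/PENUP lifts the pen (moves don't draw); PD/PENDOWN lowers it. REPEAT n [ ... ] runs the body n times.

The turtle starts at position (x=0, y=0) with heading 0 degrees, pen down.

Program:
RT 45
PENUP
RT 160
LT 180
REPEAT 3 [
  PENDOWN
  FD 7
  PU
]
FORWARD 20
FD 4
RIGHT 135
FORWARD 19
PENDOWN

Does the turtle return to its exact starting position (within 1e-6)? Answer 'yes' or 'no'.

Executing turtle program step by step:
Start: pos=(0,0), heading=0, pen down
RT 45: heading 0 -> 315
PU: pen up
RT 160: heading 315 -> 155
LT 180: heading 155 -> 335
REPEAT 3 [
  -- iteration 1/3 --
  PD: pen down
  FD 7: (0,0) -> (6.344,-2.958) [heading=335, draw]
  PU: pen up
  -- iteration 2/3 --
  PD: pen down
  FD 7: (6.344,-2.958) -> (12.688,-5.917) [heading=335, draw]
  PU: pen up
  -- iteration 3/3 --
  PD: pen down
  FD 7: (12.688,-5.917) -> (19.032,-8.875) [heading=335, draw]
  PU: pen up
]
FD 20: (19.032,-8.875) -> (37.159,-17.327) [heading=335, move]
FD 4: (37.159,-17.327) -> (40.784,-19.018) [heading=335, move]
RT 135: heading 335 -> 200
FD 19: (40.784,-19.018) -> (22.93,-25.516) [heading=200, move]
PD: pen down
Final: pos=(22.93,-25.516), heading=200, 3 segment(s) drawn

Start position: (0, 0)
Final position: (22.93, -25.516)
Distance = 34.305; >= 1e-6 -> NOT closed

Answer: no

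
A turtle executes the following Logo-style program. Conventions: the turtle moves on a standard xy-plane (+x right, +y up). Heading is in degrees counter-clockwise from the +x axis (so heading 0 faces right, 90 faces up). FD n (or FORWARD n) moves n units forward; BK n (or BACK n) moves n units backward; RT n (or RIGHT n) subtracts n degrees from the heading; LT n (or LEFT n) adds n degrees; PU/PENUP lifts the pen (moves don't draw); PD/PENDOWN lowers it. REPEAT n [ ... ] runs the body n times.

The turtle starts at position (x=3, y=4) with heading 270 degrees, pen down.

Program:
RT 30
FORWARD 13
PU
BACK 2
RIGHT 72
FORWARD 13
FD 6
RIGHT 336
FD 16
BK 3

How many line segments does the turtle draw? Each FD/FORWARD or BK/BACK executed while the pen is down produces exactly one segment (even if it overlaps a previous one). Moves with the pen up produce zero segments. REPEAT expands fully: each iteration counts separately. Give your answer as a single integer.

Answer: 1

Derivation:
Executing turtle program step by step:
Start: pos=(3,4), heading=270, pen down
RT 30: heading 270 -> 240
FD 13: (3,4) -> (-3.5,-7.258) [heading=240, draw]
PU: pen up
BK 2: (-3.5,-7.258) -> (-2.5,-5.526) [heading=240, move]
RT 72: heading 240 -> 168
FD 13: (-2.5,-5.526) -> (-15.216,-2.823) [heading=168, move]
FD 6: (-15.216,-2.823) -> (-21.085,-1.576) [heading=168, move]
RT 336: heading 168 -> 192
FD 16: (-21.085,-1.576) -> (-36.735,-4.903) [heading=192, move]
BK 3: (-36.735,-4.903) -> (-33.801,-4.279) [heading=192, move]
Final: pos=(-33.801,-4.279), heading=192, 1 segment(s) drawn
Segments drawn: 1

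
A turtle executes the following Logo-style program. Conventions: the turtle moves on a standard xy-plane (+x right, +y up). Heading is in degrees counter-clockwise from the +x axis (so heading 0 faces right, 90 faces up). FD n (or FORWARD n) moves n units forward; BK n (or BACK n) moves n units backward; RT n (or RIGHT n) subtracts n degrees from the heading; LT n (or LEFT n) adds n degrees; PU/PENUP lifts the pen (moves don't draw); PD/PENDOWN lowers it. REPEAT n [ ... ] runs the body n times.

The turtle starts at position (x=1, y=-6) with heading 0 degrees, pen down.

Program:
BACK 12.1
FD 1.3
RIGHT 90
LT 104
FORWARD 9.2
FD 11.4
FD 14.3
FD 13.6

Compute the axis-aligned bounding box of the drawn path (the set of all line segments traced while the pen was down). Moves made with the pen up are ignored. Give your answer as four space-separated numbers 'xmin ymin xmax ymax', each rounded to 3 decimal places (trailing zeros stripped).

Executing turtle program step by step:
Start: pos=(1,-6), heading=0, pen down
BK 12.1: (1,-6) -> (-11.1,-6) [heading=0, draw]
FD 1.3: (-11.1,-6) -> (-9.8,-6) [heading=0, draw]
RT 90: heading 0 -> 270
LT 104: heading 270 -> 14
FD 9.2: (-9.8,-6) -> (-0.873,-3.774) [heading=14, draw]
FD 11.4: (-0.873,-3.774) -> (10.188,-1.016) [heading=14, draw]
FD 14.3: (10.188,-1.016) -> (24.063,2.443) [heading=14, draw]
FD 13.6: (24.063,2.443) -> (37.259,5.733) [heading=14, draw]
Final: pos=(37.259,5.733), heading=14, 6 segment(s) drawn

Segment endpoints: x in {-11.1, -9.8, -0.873, 1, 10.188, 24.063, 37.259}, y in {-6, -3.774, -1.016, 2.443, 5.733}
xmin=-11.1, ymin=-6, xmax=37.259, ymax=5.733

Answer: -11.1 -6 37.259 5.733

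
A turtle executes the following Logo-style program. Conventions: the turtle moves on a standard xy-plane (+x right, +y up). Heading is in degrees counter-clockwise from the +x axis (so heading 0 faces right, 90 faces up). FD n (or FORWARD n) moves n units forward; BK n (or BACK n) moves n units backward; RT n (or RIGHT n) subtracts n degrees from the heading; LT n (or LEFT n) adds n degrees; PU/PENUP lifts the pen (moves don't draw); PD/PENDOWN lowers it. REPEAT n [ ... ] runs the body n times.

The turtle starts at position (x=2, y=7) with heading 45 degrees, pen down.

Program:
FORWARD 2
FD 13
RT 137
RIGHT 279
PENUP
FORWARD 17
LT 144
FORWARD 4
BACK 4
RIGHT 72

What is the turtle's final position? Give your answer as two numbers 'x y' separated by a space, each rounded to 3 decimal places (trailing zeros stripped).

Executing turtle program step by step:
Start: pos=(2,7), heading=45, pen down
FD 2: (2,7) -> (3.414,8.414) [heading=45, draw]
FD 13: (3.414,8.414) -> (12.607,17.607) [heading=45, draw]
RT 137: heading 45 -> 268
RT 279: heading 268 -> 349
PU: pen up
FD 17: (12.607,17.607) -> (29.294,14.363) [heading=349, move]
LT 144: heading 349 -> 133
FD 4: (29.294,14.363) -> (26.566,17.288) [heading=133, move]
BK 4: (26.566,17.288) -> (29.294,14.363) [heading=133, move]
RT 72: heading 133 -> 61
Final: pos=(29.294,14.363), heading=61, 2 segment(s) drawn

Answer: 29.294 14.363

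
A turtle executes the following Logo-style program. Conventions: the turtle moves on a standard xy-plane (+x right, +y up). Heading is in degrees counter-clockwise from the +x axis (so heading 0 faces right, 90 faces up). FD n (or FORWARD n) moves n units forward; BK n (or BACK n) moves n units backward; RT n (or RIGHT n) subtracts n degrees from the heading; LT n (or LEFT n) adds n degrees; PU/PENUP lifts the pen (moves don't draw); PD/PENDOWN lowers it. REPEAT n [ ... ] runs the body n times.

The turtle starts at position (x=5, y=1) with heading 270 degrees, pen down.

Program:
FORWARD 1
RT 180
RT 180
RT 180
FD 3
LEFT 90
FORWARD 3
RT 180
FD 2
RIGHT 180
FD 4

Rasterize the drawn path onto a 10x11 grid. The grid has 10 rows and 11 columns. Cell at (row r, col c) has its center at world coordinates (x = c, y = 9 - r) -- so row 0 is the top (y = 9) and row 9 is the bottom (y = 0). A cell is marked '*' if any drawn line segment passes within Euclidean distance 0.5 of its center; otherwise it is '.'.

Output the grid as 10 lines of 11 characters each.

Answer: ...........
...........
...........
...........
...........
...........
******.....
.....*.....
.....*.....
.....*.....

Derivation:
Segment 0: (5,1) -> (5,0)
Segment 1: (5,0) -> (5,3)
Segment 2: (5,3) -> (2,3)
Segment 3: (2,3) -> (4,3)
Segment 4: (4,3) -> (-0,3)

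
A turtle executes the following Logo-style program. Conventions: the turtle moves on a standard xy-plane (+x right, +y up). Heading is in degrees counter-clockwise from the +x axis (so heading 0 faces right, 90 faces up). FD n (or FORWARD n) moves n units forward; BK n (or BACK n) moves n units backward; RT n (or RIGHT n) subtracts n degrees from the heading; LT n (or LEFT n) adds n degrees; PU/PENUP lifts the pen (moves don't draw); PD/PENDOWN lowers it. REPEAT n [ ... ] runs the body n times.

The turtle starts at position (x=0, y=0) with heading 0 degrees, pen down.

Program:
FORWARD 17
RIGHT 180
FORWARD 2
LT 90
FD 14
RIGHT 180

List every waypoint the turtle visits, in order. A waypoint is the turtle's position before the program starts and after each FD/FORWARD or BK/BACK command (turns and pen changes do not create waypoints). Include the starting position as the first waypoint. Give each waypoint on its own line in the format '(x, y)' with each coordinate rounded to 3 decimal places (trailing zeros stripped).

Answer: (0, 0)
(17, 0)
(15, 0)
(15, -14)

Derivation:
Executing turtle program step by step:
Start: pos=(0,0), heading=0, pen down
FD 17: (0,0) -> (17,0) [heading=0, draw]
RT 180: heading 0 -> 180
FD 2: (17,0) -> (15,0) [heading=180, draw]
LT 90: heading 180 -> 270
FD 14: (15,0) -> (15,-14) [heading=270, draw]
RT 180: heading 270 -> 90
Final: pos=(15,-14), heading=90, 3 segment(s) drawn
Waypoints (4 total):
(0, 0)
(17, 0)
(15, 0)
(15, -14)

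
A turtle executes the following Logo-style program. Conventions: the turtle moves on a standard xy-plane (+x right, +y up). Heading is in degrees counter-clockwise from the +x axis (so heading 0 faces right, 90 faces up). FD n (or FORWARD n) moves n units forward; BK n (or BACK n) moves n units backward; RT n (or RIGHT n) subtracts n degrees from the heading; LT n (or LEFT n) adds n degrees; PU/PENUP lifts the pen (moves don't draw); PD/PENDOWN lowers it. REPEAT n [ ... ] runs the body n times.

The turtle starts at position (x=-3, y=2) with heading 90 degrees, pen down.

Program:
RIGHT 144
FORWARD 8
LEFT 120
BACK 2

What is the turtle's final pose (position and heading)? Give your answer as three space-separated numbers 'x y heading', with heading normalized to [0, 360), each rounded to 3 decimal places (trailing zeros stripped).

Answer: 0.889 -6.299 66

Derivation:
Executing turtle program step by step:
Start: pos=(-3,2), heading=90, pen down
RT 144: heading 90 -> 306
FD 8: (-3,2) -> (1.702,-4.472) [heading=306, draw]
LT 120: heading 306 -> 66
BK 2: (1.702,-4.472) -> (0.889,-6.299) [heading=66, draw]
Final: pos=(0.889,-6.299), heading=66, 2 segment(s) drawn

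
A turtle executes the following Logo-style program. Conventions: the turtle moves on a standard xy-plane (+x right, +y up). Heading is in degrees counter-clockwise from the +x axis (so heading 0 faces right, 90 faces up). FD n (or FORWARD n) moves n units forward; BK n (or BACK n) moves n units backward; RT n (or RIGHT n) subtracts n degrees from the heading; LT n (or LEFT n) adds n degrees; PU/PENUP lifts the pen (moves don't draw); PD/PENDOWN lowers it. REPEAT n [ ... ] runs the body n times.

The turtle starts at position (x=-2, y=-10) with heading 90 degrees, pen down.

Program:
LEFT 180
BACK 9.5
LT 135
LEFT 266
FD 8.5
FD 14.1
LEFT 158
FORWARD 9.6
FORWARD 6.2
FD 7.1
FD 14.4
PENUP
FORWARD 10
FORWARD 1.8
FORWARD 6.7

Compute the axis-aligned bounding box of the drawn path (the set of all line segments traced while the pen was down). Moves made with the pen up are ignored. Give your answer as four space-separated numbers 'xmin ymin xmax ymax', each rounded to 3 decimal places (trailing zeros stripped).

Executing turtle program step by step:
Start: pos=(-2,-10), heading=90, pen down
LT 180: heading 90 -> 270
BK 9.5: (-2,-10) -> (-2,-0.5) [heading=270, draw]
LT 135: heading 270 -> 45
LT 266: heading 45 -> 311
FD 8.5: (-2,-0.5) -> (3.577,-6.915) [heading=311, draw]
FD 14.1: (3.577,-6.915) -> (12.827,-17.556) [heading=311, draw]
LT 158: heading 311 -> 109
FD 9.6: (12.827,-17.556) -> (9.701,-8.479) [heading=109, draw]
FD 6.2: (9.701,-8.479) -> (7.683,-2.617) [heading=109, draw]
FD 7.1: (7.683,-2.617) -> (5.371,4.096) [heading=109, draw]
FD 14.4: (5.371,4.096) -> (0.683,17.711) [heading=109, draw]
PU: pen up
FD 10: (0.683,17.711) -> (-2.572,27.167) [heading=109, move]
FD 1.8: (-2.572,27.167) -> (-3.158,28.869) [heading=109, move]
FD 6.7: (-3.158,28.869) -> (-5.34,35.204) [heading=109, move]
Final: pos=(-5.34,35.204), heading=109, 7 segment(s) drawn

Segment endpoints: x in {-2, -2, 0.683, 3.577, 5.371, 7.683, 9.701, 12.827}, y in {-17.556, -10, -8.479, -6.915, -2.617, -0.5, 4.096, 17.711}
xmin=-2, ymin=-17.556, xmax=12.827, ymax=17.711

Answer: -2 -17.556 12.827 17.711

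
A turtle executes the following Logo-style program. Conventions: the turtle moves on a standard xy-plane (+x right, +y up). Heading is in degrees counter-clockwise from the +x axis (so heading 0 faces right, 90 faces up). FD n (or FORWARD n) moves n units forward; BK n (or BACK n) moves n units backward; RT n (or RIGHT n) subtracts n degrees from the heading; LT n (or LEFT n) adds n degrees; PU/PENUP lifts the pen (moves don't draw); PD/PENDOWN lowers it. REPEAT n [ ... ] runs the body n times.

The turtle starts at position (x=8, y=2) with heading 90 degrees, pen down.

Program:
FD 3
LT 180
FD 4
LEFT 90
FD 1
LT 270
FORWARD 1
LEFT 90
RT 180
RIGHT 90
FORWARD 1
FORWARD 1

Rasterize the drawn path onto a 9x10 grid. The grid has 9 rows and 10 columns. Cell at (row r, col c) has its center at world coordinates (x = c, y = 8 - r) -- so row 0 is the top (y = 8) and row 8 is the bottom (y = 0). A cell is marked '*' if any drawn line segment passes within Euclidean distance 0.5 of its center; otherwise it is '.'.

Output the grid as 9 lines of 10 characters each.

Answer: ..........
..........
..........
........*.
........*.
........*.
........**
........**
.........*

Derivation:
Segment 0: (8,2) -> (8,5)
Segment 1: (8,5) -> (8,1)
Segment 2: (8,1) -> (9,1)
Segment 3: (9,1) -> (9,-0)
Segment 4: (9,-0) -> (9,1)
Segment 5: (9,1) -> (9,2)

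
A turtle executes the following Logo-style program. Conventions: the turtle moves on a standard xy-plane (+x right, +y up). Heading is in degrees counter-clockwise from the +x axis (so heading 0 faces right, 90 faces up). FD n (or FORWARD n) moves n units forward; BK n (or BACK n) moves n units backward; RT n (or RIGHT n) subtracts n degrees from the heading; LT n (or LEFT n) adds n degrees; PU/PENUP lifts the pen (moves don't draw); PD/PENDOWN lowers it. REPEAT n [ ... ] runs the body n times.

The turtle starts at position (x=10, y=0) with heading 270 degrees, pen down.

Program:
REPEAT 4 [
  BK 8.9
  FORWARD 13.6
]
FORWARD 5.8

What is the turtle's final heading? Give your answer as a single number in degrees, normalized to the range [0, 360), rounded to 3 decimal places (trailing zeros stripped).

Answer: 270

Derivation:
Executing turtle program step by step:
Start: pos=(10,0), heading=270, pen down
REPEAT 4 [
  -- iteration 1/4 --
  BK 8.9: (10,0) -> (10,8.9) [heading=270, draw]
  FD 13.6: (10,8.9) -> (10,-4.7) [heading=270, draw]
  -- iteration 2/4 --
  BK 8.9: (10,-4.7) -> (10,4.2) [heading=270, draw]
  FD 13.6: (10,4.2) -> (10,-9.4) [heading=270, draw]
  -- iteration 3/4 --
  BK 8.9: (10,-9.4) -> (10,-0.5) [heading=270, draw]
  FD 13.6: (10,-0.5) -> (10,-14.1) [heading=270, draw]
  -- iteration 4/4 --
  BK 8.9: (10,-14.1) -> (10,-5.2) [heading=270, draw]
  FD 13.6: (10,-5.2) -> (10,-18.8) [heading=270, draw]
]
FD 5.8: (10,-18.8) -> (10,-24.6) [heading=270, draw]
Final: pos=(10,-24.6), heading=270, 9 segment(s) drawn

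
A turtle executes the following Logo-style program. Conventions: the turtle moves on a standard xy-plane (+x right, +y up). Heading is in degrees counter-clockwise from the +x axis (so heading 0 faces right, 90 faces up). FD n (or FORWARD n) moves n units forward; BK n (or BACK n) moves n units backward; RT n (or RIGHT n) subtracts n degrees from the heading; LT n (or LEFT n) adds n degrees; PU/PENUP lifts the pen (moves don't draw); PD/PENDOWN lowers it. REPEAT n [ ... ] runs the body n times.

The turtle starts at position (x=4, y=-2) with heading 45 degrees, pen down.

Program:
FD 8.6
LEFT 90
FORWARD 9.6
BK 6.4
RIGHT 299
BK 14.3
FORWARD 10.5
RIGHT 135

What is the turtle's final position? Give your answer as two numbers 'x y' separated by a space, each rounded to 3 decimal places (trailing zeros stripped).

Executing turtle program step by step:
Start: pos=(4,-2), heading=45, pen down
FD 8.6: (4,-2) -> (10.081,4.081) [heading=45, draw]
LT 90: heading 45 -> 135
FD 9.6: (10.081,4.081) -> (3.293,10.869) [heading=135, draw]
BK 6.4: (3.293,10.869) -> (7.818,6.344) [heading=135, draw]
RT 299: heading 135 -> 196
BK 14.3: (7.818,6.344) -> (21.564,10.285) [heading=196, draw]
FD 10.5: (21.564,10.285) -> (11.471,7.391) [heading=196, draw]
RT 135: heading 196 -> 61
Final: pos=(11.471,7.391), heading=61, 5 segment(s) drawn

Answer: 11.471 7.391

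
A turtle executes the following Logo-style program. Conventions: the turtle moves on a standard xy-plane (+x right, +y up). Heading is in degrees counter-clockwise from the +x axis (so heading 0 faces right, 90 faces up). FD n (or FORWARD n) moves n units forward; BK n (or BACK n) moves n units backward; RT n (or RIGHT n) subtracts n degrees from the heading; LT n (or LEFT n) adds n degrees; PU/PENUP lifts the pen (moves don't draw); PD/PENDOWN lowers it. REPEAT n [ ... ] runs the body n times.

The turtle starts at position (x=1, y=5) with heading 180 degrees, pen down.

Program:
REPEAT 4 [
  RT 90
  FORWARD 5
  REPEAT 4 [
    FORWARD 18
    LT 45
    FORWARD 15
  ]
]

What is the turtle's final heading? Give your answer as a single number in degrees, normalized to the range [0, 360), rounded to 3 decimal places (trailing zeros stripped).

Answer: 180

Derivation:
Executing turtle program step by step:
Start: pos=(1,5), heading=180, pen down
REPEAT 4 [
  -- iteration 1/4 --
  RT 90: heading 180 -> 90
  FD 5: (1,5) -> (1,10) [heading=90, draw]
  REPEAT 4 [
    -- iteration 1/4 --
    FD 18: (1,10) -> (1,28) [heading=90, draw]
    LT 45: heading 90 -> 135
    FD 15: (1,28) -> (-9.607,38.607) [heading=135, draw]
    -- iteration 2/4 --
    FD 18: (-9.607,38.607) -> (-22.335,51.335) [heading=135, draw]
    LT 45: heading 135 -> 180
    FD 15: (-22.335,51.335) -> (-37.335,51.335) [heading=180, draw]
    -- iteration 3/4 --
    FD 18: (-37.335,51.335) -> (-55.335,51.335) [heading=180, draw]
    LT 45: heading 180 -> 225
    FD 15: (-55.335,51.335) -> (-65.941,40.728) [heading=225, draw]
    -- iteration 4/4 --
    FD 18: (-65.941,40.728) -> (-78.669,28) [heading=225, draw]
    LT 45: heading 225 -> 270
    FD 15: (-78.669,28) -> (-78.669,13) [heading=270, draw]
  ]
  -- iteration 2/4 --
  RT 90: heading 270 -> 180
  FD 5: (-78.669,13) -> (-83.669,13) [heading=180, draw]
  REPEAT 4 [
    -- iteration 1/4 --
    FD 18: (-83.669,13) -> (-101.669,13) [heading=180, draw]
    LT 45: heading 180 -> 225
    FD 15: (-101.669,13) -> (-112.276,2.393) [heading=225, draw]
    -- iteration 2/4 --
    FD 18: (-112.276,2.393) -> (-125.004,-10.335) [heading=225, draw]
    LT 45: heading 225 -> 270
    FD 15: (-125.004,-10.335) -> (-125.004,-25.335) [heading=270, draw]
    -- iteration 3/4 --
    FD 18: (-125.004,-25.335) -> (-125.004,-43.335) [heading=270, draw]
    LT 45: heading 270 -> 315
    FD 15: (-125.004,-43.335) -> (-114.397,-53.941) [heading=315, draw]
    -- iteration 4/4 --
    FD 18: (-114.397,-53.941) -> (-101.669,-66.669) [heading=315, draw]
    LT 45: heading 315 -> 0
    FD 15: (-101.669,-66.669) -> (-86.669,-66.669) [heading=0, draw]
  ]
  -- iteration 3/4 --
  RT 90: heading 0 -> 270
  FD 5: (-86.669,-66.669) -> (-86.669,-71.669) [heading=270, draw]
  REPEAT 4 [
    -- iteration 1/4 --
    FD 18: (-86.669,-71.669) -> (-86.669,-89.669) [heading=270, draw]
    LT 45: heading 270 -> 315
    FD 15: (-86.669,-89.669) -> (-76.062,-100.276) [heading=315, draw]
    -- iteration 2/4 --
    FD 18: (-76.062,-100.276) -> (-63.335,-113.004) [heading=315, draw]
    LT 45: heading 315 -> 0
    FD 15: (-63.335,-113.004) -> (-48.335,-113.004) [heading=0, draw]
    -- iteration 3/4 --
    FD 18: (-48.335,-113.004) -> (-30.335,-113.004) [heading=0, draw]
    LT 45: heading 0 -> 45
    FD 15: (-30.335,-113.004) -> (-19.728,-102.397) [heading=45, draw]
    -- iteration 4/4 --
    FD 18: (-19.728,-102.397) -> (-7,-89.669) [heading=45, draw]
    LT 45: heading 45 -> 90
    FD 15: (-7,-89.669) -> (-7,-74.669) [heading=90, draw]
  ]
  -- iteration 4/4 --
  RT 90: heading 90 -> 0
  FD 5: (-7,-74.669) -> (-2,-74.669) [heading=0, draw]
  REPEAT 4 [
    -- iteration 1/4 --
    FD 18: (-2,-74.669) -> (16,-74.669) [heading=0, draw]
    LT 45: heading 0 -> 45
    FD 15: (16,-74.669) -> (26.607,-64.062) [heading=45, draw]
    -- iteration 2/4 --
    FD 18: (26.607,-64.062) -> (39.335,-51.335) [heading=45, draw]
    LT 45: heading 45 -> 90
    FD 15: (39.335,-51.335) -> (39.335,-36.335) [heading=90, draw]
    -- iteration 3/4 --
    FD 18: (39.335,-36.335) -> (39.335,-18.335) [heading=90, draw]
    LT 45: heading 90 -> 135
    FD 15: (39.335,-18.335) -> (28.728,-7.728) [heading=135, draw]
    -- iteration 4/4 --
    FD 18: (28.728,-7.728) -> (16,5) [heading=135, draw]
    LT 45: heading 135 -> 180
    FD 15: (16,5) -> (1,5) [heading=180, draw]
  ]
]
Final: pos=(1,5), heading=180, 36 segment(s) drawn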